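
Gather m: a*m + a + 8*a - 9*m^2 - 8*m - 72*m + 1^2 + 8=9*a - 9*m^2 + m*(a - 80) + 9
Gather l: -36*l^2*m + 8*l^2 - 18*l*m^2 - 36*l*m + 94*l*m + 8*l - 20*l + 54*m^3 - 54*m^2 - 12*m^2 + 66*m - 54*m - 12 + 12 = l^2*(8 - 36*m) + l*(-18*m^2 + 58*m - 12) + 54*m^3 - 66*m^2 + 12*m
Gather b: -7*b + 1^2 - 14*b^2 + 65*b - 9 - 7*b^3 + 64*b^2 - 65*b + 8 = -7*b^3 + 50*b^2 - 7*b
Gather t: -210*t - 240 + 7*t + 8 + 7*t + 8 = -196*t - 224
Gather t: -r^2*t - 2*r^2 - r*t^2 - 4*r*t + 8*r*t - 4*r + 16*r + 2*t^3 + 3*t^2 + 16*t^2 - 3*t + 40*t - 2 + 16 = -2*r^2 + 12*r + 2*t^3 + t^2*(19 - r) + t*(-r^2 + 4*r + 37) + 14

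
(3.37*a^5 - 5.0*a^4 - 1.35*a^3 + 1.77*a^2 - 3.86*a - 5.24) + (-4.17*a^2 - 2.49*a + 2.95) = 3.37*a^5 - 5.0*a^4 - 1.35*a^3 - 2.4*a^2 - 6.35*a - 2.29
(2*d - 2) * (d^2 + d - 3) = 2*d^3 - 8*d + 6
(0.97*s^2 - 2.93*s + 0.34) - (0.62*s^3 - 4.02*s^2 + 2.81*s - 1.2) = -0.62*s^3 + 4.99*s^2 - 5.74*s + 1.54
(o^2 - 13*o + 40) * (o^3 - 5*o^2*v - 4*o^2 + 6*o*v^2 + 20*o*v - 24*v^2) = o^5 - 5*o^4*v - 17*o^4 + 6*o^3*v^2 + 85*o^3*v + 92*o^3 - 102*o^2*v^2 - 460*o^2*v - 160*o^2 + 552*o*v^2 + 800*o*v - 960*v^2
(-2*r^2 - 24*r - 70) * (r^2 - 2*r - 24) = -2*r^4 - 20*r^3 + 26*r^2 + 716*r + 1680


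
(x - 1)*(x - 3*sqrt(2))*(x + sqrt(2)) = x^3 - 2*sqrt(2)*x^2 - x^2 - 6*x + 2*sqrt(2)*x + 6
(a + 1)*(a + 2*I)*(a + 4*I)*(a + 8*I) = a^4 + a^3 + 14*I*a^3 - 56*a^2 + 14*I*a^2 - 56*a - 64*I*a - 64*I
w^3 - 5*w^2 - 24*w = w*(w - 8)*(w + 3)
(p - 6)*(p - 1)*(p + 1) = p^3 - 6*p^2 - p + 6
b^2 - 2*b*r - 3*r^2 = (b - 3*r)*(b + r)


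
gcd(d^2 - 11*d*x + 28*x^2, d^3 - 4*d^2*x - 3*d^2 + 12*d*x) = -d + 4*x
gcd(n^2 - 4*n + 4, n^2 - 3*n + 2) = n - 2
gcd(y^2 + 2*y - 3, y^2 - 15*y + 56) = 1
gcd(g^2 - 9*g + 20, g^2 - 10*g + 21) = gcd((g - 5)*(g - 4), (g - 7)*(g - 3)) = 1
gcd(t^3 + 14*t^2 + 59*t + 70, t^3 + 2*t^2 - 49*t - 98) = t^2 + 9*t + 14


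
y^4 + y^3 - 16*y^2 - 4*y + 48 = (y - 3)*(y - 2)*(y + 2)*(y + 4)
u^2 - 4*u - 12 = (u - 6)*(u + 2)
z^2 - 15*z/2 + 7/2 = (z - 7)*(z - 1/2)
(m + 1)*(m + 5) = m^2 + 6*m + 5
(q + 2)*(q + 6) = q^2 + 8*q + 12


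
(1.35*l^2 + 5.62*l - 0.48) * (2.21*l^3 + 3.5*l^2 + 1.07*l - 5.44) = 2.9835*l^5 + 17.1452*l^4 + 20.0537*l^3 - 3.0106*l^2 - 31.0864*l + 2.6112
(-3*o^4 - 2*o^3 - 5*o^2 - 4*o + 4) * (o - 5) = -3*o^5 + 13*o^4 + 5*o^3 + 21*o^2 + 24*o - 20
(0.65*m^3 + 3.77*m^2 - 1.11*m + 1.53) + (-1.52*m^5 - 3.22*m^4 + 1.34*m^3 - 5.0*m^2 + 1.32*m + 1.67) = -1.52*m^5 - 3.22*m^4 + 1.99*m^3 - 1.23*m^2 + 0.21*m + 3.2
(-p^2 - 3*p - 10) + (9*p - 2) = -p^2 + 6*p - 12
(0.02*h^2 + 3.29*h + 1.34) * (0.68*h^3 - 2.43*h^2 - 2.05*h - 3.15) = 0.0136*h^5 + 2.1886*h^4 - 7.1245*h^3 - 10.0637*h^2 - 13.1105*h - 4.221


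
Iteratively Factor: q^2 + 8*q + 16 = (q + 4)*(q + 4)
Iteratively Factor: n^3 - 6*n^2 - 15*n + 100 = (n + 4)*(n^2 - 10*n + 25) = (n - 5)*(n + 4)*(n - 5)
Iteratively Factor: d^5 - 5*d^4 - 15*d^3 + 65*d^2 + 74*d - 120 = (d + 2)*(d^4 - 7*d^3 - d^2 + 67*d - 60) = (d - 1)*(d + 2)*(d^3 - 6*d^2 - 7*d + 60) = (d - 5)*(d - 1)*(d + 2)*(d^2 - d - 12) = (d - 5)*(d - 1)*(d + 2)*(d + 3)*(d - 4)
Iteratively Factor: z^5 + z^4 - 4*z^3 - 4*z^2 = (z)*(z^4 + z^3 - 4*z^2 - 4*z) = z*(z - 2)*(z^3 + 3*z^2 + 2*z) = z^2*(z - 2)*(z^2 + 3*z + 2) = z^2*(z - 2)*(z + 2)*(z + 1)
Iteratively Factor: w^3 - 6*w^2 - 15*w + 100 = (w + 4)*(w^2 - 10*w + 25) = (w - 5)*(w + 4)*(w - 5)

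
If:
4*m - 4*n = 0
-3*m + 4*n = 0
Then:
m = 0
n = 0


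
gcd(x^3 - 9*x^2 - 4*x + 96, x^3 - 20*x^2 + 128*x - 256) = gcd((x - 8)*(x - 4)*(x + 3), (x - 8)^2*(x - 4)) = x^2 - 12*x + 32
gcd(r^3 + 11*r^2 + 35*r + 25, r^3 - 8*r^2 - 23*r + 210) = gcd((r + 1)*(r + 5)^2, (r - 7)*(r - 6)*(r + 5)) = r + 5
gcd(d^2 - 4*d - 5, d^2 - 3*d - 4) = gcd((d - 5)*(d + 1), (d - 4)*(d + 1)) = d + 1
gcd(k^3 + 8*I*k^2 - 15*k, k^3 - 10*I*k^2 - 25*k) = k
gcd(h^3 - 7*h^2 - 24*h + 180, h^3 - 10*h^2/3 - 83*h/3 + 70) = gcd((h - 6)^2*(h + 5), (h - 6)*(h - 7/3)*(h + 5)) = h^2 - h - 30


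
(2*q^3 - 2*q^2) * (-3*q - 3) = -6*q^4 + 6*q^2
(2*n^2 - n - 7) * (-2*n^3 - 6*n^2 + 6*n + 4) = -4*n^5 - 10*n^4 + 32*n^3 + 44*n^2 - 46*n - 28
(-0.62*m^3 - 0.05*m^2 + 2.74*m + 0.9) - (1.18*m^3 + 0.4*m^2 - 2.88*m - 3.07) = -1.8*m^3 - 0.45*m^2 + 5.62*m + 3.97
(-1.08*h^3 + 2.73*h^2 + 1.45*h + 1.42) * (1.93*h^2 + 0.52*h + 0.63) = -2.0844*h^5 + 4.7073*h^4 + 3.5377*h^3 + 5.2145*h^2 + 1.6519*h + 0.8946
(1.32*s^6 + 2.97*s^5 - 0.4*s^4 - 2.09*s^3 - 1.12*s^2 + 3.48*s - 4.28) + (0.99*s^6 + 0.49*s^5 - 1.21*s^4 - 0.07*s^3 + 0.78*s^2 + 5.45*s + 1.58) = 2.31*s^6 + 3.46*s^5 - 1.61*s^4 - 2.16*s^3 - 0.34*s^2 + 8.93*s - 2.7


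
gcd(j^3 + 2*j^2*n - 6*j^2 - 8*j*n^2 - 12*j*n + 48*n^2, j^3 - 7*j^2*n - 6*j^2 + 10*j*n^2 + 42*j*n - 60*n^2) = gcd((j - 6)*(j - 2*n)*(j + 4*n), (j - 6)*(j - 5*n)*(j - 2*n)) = j^2 - 2*j*n - 6*j + 12*n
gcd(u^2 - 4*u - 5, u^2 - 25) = u - 5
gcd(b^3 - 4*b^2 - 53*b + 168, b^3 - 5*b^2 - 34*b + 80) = b - 8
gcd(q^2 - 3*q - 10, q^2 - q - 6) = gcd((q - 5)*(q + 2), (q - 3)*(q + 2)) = q + 2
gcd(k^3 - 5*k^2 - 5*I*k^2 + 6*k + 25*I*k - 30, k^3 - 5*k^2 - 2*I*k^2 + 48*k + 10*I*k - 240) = k - 5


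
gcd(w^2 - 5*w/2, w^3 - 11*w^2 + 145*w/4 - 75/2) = w - 5/2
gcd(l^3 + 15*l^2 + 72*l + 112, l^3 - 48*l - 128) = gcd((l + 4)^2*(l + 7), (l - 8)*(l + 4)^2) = l^2 + 8*l + 16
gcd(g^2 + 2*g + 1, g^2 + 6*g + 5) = g + 1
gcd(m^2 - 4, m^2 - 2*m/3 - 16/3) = m + 2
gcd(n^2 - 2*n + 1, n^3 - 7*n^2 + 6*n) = n - 1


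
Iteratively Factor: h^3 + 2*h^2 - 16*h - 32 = (h + 2)*(h^2 - 16) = (h - 4)*(h + 2)*(h + 4)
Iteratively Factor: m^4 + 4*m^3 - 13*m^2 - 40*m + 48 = (m - 3)*(m^3 + 7*m^2 + 8*m - 16) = (m - 3)*(m + 4)*(m^2 + 3*m - 4) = (m - 3)*(m - 1)*(m + 4)*(m + 4)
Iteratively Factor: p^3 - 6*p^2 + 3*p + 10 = (p - 2)*(p^2 - 4*p - 5) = (p - 5)*(p - 2)*(p + 1)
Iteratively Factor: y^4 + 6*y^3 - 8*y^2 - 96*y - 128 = (y + 2)*(y^3 + 4*y^2 - 16*y - 64) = (y - 4)*(y + 2)*(y^2 + 8*y + 16) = (y - 4)*(y + 2)*(y + 4)*(y + 4)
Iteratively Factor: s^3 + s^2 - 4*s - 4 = (s + 1)*(s^2 - 4) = (s - 2)*(s + 1)*(s + 2)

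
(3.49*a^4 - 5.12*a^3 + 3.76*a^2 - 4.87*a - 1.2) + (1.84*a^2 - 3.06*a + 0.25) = 3.49*a^4 - 5.12*a^3 + 5.6*a^2 - 7.93*a - 0.95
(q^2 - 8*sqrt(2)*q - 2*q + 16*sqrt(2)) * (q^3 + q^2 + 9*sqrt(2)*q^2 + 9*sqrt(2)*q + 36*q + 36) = q^5 - q^4 + sqrt(2)*q^4 - 110*q^3 - sqrt(2)*q^3 - 290*sqrt(2)*q^2 + 108*q^2 + 216*q + 288*sqrt(2)*q + 576*sqrt(2)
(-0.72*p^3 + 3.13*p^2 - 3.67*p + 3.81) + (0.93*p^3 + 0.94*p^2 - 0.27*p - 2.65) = 0.21*p^3 + 4.07*p^2 - 3.94*p + 1.16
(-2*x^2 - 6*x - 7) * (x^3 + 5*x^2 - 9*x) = -2*x^5 - 16*x^4 - 19*x^3 + 19*x^2 + 63*x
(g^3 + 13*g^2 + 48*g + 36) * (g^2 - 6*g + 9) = g^5 + 7*g^4 - 21*g^3 - 135*g^2 + 216*g + 324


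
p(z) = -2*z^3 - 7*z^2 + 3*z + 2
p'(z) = -6*z^2 - 14*z + 3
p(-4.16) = 12.36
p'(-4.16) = -42.59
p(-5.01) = 62.77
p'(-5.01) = -77.46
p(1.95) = -33.60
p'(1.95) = -47.12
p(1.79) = -26.53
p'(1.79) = -41.28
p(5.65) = -565.23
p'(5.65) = -267.64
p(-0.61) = -1.98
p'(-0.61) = 9.31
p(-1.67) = -13.22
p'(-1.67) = 9.65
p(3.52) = -161.40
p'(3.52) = -120.62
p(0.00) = 2.00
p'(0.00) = 3.00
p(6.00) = -664.00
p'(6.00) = -297.00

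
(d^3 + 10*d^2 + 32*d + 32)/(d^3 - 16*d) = (d^2 + 6*d + 8)/(d*(d - 4))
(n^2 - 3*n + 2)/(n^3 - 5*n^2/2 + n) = 2*(n - 1)/(n*(2*n - 1))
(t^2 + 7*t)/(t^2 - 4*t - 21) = t*(t + 7)/(t^2 - 4*t - 21)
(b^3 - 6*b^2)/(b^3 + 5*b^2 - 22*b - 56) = b^2*(b - 6)/(b^3 + 5*b^2 - 22*b - 56)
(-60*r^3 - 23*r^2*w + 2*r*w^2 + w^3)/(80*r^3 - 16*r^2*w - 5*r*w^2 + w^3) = (-3*r - w)/(4*r - w)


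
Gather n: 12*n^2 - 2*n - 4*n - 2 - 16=12*n^2 - 6*n - 18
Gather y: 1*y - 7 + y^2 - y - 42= y^2 - 49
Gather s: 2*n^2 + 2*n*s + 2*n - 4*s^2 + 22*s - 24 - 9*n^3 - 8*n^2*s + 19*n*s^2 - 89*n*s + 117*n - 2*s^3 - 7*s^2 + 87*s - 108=-9*n^3 + 2*n^2 + 119*n - 2*s^3 + s^2*(19*n - 11) + s*(-8*n^2 - 87*n + 109) - 132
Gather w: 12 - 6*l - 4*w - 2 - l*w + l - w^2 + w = -5*l - w^2 + w*(-l - 3) + 10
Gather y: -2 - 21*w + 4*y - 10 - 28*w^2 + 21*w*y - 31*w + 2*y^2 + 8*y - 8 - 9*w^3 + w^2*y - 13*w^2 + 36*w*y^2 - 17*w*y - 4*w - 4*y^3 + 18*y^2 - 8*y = -9*w^3 - 41*w^2 - 56*w - 4*y^3 + y^2*(36*w + 20) + y*(w^2 + 4*w + 4) - 20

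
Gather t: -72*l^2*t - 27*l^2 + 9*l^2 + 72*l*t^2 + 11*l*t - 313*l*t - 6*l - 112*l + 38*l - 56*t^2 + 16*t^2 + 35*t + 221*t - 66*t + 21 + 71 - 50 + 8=-18*l^2 - 80*l + t^2*(72*l - 40) + t*(-72*l^2 - 302*l + 190) + 50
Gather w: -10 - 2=-12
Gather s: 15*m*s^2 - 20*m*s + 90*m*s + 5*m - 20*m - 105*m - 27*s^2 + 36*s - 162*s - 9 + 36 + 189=-120*m + s^2*(15*m - 27) + s*(70*m - 126) + 216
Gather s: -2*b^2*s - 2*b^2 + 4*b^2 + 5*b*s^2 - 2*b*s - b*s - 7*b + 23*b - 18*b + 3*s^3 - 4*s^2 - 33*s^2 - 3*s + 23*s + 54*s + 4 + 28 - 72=2*b^2 - 2*b + 3*s^3 + s^2*(5*b - 37) + s*(-2*b^2 - 3*b + 74) - 40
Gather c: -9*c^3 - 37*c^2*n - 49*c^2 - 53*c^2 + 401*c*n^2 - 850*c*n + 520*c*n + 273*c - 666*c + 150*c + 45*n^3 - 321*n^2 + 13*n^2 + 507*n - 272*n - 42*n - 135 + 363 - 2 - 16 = -9*c^3 + c^2*(-37*n - 102) + c*(401*n^2 - 330*n - 243) + 45*n^3 - 308*n^2 + 193*n + 210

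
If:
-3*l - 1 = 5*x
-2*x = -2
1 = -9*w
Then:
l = -2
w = -1/9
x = 1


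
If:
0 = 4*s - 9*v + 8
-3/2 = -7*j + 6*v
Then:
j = 6*v/7 + 3/14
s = 9*v/4 - 2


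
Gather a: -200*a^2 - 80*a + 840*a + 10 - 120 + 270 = -200*a^2 + 760*a + 160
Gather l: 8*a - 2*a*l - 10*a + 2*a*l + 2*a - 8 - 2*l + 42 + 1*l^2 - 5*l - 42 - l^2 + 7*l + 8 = 0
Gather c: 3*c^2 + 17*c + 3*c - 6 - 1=3*c^2 + 20*c - 7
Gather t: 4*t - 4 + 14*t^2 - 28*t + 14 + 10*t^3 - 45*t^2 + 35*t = 10*t^3 - 31*t^2 + 11*t + 10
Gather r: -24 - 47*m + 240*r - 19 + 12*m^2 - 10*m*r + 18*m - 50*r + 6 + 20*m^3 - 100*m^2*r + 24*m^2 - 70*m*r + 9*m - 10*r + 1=20*m^3 + 36*m^2 - 20*m + r*(-100*m^2 - 80*m + 180) - 36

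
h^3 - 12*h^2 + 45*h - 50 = (h - 5)^2*(h - 2)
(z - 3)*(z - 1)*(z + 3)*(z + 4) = z^4 + 3*z^3 - 13*z^2 - 27*z + 36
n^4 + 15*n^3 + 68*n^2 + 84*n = n*(n + 2)*(n + 6)*(n + 7)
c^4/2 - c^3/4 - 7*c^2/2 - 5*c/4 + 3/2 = (c/2 + 1)*(c - 3)*(c - 1/2)*(c + 1)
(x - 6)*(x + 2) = x^2 - 4*x - 12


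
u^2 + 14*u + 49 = (u + 7)^2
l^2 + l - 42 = (l - 6)*(l + 7)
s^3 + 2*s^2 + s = s*(s + 1)^2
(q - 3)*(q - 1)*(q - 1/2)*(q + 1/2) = q^4 - 4*q^3 + 11*q^2/4 + q - 3/4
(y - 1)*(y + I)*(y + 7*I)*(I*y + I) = I*y^4 - 8*y^3 - 8*I*y^2 + 8*y + 7*I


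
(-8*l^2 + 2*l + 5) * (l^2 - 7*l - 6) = -8*l^4 + 58*l^3 + 39*l^2 - 47*l - 30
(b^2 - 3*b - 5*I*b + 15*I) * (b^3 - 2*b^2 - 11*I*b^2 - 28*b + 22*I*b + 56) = b^5 - 5*b^4 - 16*I*b^4 - 77*b^3 + 80*I*b^3 + 415*b^2 + 44*I*b^2 - 498*b - 700*I*b + 840*I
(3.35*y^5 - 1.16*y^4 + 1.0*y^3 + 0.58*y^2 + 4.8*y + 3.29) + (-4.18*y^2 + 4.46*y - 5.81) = 3.35*y^5 - 1.16*y^4 + 1.0*y^3 - 3.6*y^2 + 9.26*y - 2.52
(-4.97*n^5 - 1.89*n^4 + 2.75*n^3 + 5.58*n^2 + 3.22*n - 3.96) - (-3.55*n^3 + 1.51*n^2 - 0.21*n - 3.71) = -4.97*n^5 - 1.89*n^4 + 6.3*n^3 + 4.07*n^2 + 3.43*n - 0.25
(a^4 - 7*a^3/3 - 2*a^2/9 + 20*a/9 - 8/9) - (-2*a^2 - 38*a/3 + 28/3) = a^4 - 7*a^3/3 + 16*a^2/9 + 134*a/9 - 92/9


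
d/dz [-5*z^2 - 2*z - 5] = -10*z - 2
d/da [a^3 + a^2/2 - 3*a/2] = 3*a^2 + a - 3/2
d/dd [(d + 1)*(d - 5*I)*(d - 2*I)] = 3*d^2 + d*(2 - 14*I) - 10 - 7*I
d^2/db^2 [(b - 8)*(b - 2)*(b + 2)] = 6*b - 16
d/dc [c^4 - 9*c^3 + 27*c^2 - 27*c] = 4*c^3 - 27*c^2 + 54*c - 27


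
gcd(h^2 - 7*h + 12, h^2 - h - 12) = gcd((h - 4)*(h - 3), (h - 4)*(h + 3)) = h - 4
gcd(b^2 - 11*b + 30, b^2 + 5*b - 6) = 1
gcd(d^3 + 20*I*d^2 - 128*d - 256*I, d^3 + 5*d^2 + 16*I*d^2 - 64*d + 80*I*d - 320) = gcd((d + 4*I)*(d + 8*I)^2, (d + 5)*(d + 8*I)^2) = d^2 + 16*I*d - 64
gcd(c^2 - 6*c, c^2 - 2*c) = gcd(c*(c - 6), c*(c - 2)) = c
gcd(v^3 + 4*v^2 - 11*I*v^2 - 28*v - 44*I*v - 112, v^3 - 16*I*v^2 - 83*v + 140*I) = v^2 - 11*I*v - 28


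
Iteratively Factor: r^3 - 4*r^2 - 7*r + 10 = (r - 1)*(r^2 - 3*r - 10) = (r - 5)*(r - 1)*(r + 2)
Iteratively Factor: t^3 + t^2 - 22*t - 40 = (t + 2)*(t^2 - t - 20) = (t + 2)*(t + 4)*(t - 5)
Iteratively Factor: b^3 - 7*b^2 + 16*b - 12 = (b - 2)*(b^2 - 5*b + 6) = (b - 2)^2*(b - 3)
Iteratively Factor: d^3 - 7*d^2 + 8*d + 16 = (d - 4)*(d^2 - 3*d - 4) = (d - 4)*(d + 1)*(d - 4)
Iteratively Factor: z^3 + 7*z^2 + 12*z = (z + 4)*(z^2 + 3*z) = (z + 3)*(z + 4)*(z)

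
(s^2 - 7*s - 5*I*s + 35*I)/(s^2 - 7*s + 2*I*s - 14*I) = (s - 5*I)/(s + 2*I)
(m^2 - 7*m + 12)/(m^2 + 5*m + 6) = (m^2 - 7*m + 12)/(m^2 + 5*m + 6)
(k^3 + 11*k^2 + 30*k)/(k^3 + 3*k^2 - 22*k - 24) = k*(k + 5)/(k^2 - 3*k - 4)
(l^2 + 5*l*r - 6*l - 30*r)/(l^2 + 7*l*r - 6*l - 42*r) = (l + 5*r)/(l + 7*r)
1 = 1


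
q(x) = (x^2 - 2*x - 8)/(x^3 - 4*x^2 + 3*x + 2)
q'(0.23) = 1.17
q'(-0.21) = 23.81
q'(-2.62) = 0.07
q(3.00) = -2.50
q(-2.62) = -0.08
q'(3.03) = 8.30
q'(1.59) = -38.54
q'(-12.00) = 0.00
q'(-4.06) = 0.00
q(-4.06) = -0.12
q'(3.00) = 9.50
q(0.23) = -3.38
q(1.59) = -12.77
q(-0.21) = -6.36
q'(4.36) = 0.19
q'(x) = (2*x - 2)/(x^3 - 4*x^2 + 3*x + 2) + (-3*x^2 + 8*x - 3)*(x^2 - 2*x - 8)/(x^3 - 4*x^2 + 3*x + 2)^2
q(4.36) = 0.10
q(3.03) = -2.23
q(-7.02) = -0.10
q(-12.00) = -0.07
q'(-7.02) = -0.01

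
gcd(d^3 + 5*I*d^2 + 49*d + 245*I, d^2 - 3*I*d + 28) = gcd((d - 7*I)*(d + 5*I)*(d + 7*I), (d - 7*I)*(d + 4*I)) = d - 7*I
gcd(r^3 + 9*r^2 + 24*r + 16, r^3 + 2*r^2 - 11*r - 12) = r^2 + 5*r + 4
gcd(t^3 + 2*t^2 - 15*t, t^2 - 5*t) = t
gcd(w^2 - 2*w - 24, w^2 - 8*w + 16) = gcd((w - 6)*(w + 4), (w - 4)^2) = 1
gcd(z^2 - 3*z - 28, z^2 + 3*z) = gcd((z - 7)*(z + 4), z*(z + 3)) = 1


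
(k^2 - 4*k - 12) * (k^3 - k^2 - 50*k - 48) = k^5 - 5*k^4 - 58*k^3 + 164*k^2 + 792*k + 576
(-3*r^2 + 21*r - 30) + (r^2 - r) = -2*r^2 + 20*r - 30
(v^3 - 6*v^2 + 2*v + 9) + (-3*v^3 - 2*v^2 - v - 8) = -2*v^3 - 8*v^2 + v + 1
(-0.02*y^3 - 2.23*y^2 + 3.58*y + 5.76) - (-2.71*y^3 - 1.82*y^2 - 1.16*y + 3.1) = 2.69*y^3 - 0.41*y^2 + 4.74*y + 2.66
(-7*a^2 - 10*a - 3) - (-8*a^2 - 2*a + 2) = a^2 - 8*a - 5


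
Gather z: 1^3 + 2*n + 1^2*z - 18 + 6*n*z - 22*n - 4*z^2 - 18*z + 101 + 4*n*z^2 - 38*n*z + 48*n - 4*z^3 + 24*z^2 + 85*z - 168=28*n - 4*z^3 + z^2*(4*n + 20) + z*(68 - 32*n) - 84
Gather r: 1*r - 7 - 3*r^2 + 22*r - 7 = -3*r^2 + 23*r - 14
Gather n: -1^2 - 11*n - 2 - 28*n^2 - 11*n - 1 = -28*n^2 - 22*n - 4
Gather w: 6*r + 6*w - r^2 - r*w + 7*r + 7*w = -r^2 + 13*r + w*(13 - r)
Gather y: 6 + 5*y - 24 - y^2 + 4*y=-y^2 + 9*y - 18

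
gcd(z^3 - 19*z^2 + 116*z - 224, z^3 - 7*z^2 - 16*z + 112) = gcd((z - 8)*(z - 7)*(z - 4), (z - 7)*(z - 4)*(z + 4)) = z^2 - 11*z + 28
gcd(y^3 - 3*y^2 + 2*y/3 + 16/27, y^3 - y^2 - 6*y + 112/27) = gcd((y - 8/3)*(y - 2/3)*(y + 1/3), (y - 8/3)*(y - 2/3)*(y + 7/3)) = y^2 - 10*y/3 + 16/9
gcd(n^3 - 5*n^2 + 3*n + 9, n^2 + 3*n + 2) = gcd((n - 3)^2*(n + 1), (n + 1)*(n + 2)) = n + 1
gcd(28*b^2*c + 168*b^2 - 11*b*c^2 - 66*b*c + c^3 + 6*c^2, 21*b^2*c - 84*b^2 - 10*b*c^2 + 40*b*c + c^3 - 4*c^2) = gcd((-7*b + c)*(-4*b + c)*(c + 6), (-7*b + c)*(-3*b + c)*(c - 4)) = 7*b - c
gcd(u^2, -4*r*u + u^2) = u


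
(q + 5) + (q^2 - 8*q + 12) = q^2 - 7*q + 17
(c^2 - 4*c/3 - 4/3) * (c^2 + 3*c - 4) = c^4 + 5*c^3/3 - 28*c^2/3 + 4*c/3 + 16/3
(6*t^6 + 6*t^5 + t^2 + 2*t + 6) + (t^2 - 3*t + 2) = 6*t^6 + 6*t^5 + 2*t^2 - t + 8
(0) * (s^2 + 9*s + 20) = 0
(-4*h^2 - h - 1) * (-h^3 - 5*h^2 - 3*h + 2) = 4*h^5 + 21*h^4 + 18*h^3 + h - 2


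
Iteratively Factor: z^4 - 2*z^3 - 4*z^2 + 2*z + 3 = (z - 1)*(z^3 - z^2 - 5*z - 3) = (z - 1)*(z + 1)*(z^2 - 2*z - 3) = (z - 1)*(z + 1)^2*(z - 3)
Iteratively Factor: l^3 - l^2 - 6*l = (l + 2)*(l^2 - 3*l) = l*(l + 2)*(l - 3)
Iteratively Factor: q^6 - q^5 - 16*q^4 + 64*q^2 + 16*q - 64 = (q - 4)*(q^5 + 3*q^4 - 4*q^3 - 16*q^2 + 16) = (q - 4)*(q + 2)*(q^4 + q^3 - 6*q^2 - 4*q + 8) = (q - 4)*(q - 1)*(q + 2)*(q^3 + 2*q^2 - 4*q - 8) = (q - 4)*(q - 1)*(q + 2)^2*(q^2 - 4) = (q - 4)*(q - 1)*(q + 2)^3*(q - 2)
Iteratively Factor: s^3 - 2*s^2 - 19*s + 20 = (s - 5)*(s^2 + 3*s - 4) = (s - 5)*(s - 1)*(s + 4)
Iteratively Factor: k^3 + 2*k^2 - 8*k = (k - 2)*(k^2 + 4*k) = (k - 2)*(k + 4)*(k)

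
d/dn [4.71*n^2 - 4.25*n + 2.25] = 9.42*n - 4.25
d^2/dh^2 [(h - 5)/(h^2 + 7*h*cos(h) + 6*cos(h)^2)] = ((2*h - 10)*(7*h*sin(h) - 2*h + 6*sin(2*h) - 7*cos(h))^2 + (h^2 + 7*h*cos(h) + 6*cos(h)^2)*(14*h*sin(h) - 4*h + (h - 5)*(7*h*cos(h) - 24*sin(h)^2 + 14*sin(h) + 10) + 12*sin(2*h) - 14*cos(h)))/((h + cos(h))^3*(h + 6*cos(h))^3)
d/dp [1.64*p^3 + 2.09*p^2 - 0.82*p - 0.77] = 4.92*p^2 + 4.18*p - 0.82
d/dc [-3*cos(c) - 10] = 3*sin(c)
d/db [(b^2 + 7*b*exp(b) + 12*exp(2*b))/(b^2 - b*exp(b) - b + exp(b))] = ((b^2 + 7*b*exp(b) + 12*exp(2*b))*(b*exp(b) - 2*b + 1) + (b^2 - b*exp(b) - b + exp(b))*(7*b*exp(b) + 2*b + 24*exp(2*b) + 7*exp(b)))/(b^2 - b*exp(b) - b + exp(b))^2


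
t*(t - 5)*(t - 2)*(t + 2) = t^4 - 5*t^3 - 4*t^2 + 20*t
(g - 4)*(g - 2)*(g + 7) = g^3 + g^2 - 34*g + 56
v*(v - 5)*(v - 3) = v^3 - 8*v^2 + 15*v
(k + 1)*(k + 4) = k^2 + 5*k + 4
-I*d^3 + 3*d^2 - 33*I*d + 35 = (d - 5*I)*(d + 7*I)*(-I*d + 1)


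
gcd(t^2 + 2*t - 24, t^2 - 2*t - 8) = t - 4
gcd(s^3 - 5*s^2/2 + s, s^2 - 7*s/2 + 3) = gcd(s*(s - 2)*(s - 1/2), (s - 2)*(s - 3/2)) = s - 2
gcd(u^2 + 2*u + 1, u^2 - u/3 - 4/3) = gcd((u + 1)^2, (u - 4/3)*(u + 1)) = u + 1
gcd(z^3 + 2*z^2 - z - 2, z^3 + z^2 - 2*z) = z^2 + z - 2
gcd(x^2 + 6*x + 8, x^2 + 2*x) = x + 2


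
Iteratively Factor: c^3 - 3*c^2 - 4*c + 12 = (c - 2)*(c^2 - c - 6) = (c - 3)*(c - 2)*(c + 2)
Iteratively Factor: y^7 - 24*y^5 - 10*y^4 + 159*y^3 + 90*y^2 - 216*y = (y - 1)*(y^6 + y^5 - 23*y^4 - 33*y^3 + 126*y^2 + 216*y) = (y - 1)*(y + 2)*(y^5 - y^4 - 21*y^3 + 9*y^2 + 108*y) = (y - 1)*(y + 2)*(y + 3)*(y^4 - 4*y^3 - 9*y^2 + 36*y) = y*(y - 1)*(y + 2)*(y + 3)*(y^3 - 4*y^2 - 9*y + 36) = y*(y - 3)*(y - 1)*(y + 2)*(y + 3)*(y^2 - y - 12) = y*(y - 4)*(y - 3)*(y - 1)*(y + 2)*(y + 3)*(y + 3)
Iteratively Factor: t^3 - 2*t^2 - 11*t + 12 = (t - 1)*(t^2 - t - 12) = (t - 1)*(t + 3)*(t - 4)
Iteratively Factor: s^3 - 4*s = (s)*(s^2 - 4) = s*(s - 2)*(s + 2)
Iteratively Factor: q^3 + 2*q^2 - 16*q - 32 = (q + 4)*(q^2 - 2*q - 8) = (q + 2)*(q + 4)*(q - 4)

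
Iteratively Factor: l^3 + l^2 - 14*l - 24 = (l + 2)*(l^2 - l - 12) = (l - 4)*(l + 2)*(l + 3)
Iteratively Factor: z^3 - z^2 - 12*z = (z + 3)*(z^2 - 4*z) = z*(z + 3)*(z - 4)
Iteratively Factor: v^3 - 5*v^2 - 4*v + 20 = (v - 5)*(v^2 - 4) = (v - 5)*(v - 2)*(v + 2)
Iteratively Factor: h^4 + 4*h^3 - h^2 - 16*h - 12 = (h - 2)*(h^3 + 6*h^2 + 11*h + 6) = (h - 2)*(h + 1)*(h^2 + 5*h + 6) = (h - 2)*(h + 1)*(h + 2)*(h + 3)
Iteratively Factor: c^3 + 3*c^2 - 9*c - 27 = (c - 3)*(c^2 + 6*c + 9) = (c - 3)*(c + 3)*(c + 3)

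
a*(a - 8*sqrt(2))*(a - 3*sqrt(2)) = a^3 - 11*sqrt(2)*a^2 + 48*a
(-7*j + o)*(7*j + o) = -49*j^2 + o^2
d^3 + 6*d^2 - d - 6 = (d - 1)*(d + 1)*(d + 6)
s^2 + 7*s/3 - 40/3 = (s - 8/3)*(s + 5)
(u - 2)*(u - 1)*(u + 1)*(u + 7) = u^4 + 5*u^3 - 15*u^2 - 5*u + 14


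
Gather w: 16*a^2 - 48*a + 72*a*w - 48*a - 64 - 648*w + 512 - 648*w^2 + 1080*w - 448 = 16*a^2 - 96*a - 648*w^2 + w*(72*a + 432)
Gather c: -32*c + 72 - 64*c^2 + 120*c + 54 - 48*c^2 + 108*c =-112*c^2 + 196*c + 126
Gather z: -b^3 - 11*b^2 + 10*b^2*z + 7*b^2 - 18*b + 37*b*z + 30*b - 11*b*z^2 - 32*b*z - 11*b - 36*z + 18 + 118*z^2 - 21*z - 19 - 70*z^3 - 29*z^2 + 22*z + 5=-b^3 - 4*b^2 + b - 70*z^3 + z^2*(89 - 11*b) + z*(10*b^2 + 5*b - 35) + 4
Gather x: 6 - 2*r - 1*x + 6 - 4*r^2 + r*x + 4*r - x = -4*r^2 + 2*r + x*(r - 2) + 12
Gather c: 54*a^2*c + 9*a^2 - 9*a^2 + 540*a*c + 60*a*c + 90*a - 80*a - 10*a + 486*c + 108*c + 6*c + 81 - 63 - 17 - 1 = c*(54*a^2 + 600*a + 600)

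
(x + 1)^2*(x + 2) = x^3 + 4*x^2 + 5*x + 2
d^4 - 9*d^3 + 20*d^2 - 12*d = d*(d - 6)*(d - 2)*(d - 1)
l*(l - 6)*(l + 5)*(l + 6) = l^4 + 5*l^3 - 36*l^2 - 180*l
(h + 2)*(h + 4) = h^2 + 6*h + 8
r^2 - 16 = (r - 4)*(r + 4)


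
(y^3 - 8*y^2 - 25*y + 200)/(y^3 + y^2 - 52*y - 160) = (y - 5)/(y + 4)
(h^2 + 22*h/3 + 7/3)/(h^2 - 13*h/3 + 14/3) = (3*h^2 + 22*h + 7)/(3*h^2 - 13*h + 14)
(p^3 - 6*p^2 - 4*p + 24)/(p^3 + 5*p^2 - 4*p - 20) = (p - 6)/(p + 5)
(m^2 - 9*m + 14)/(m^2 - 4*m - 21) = (m - 2)/(m + 3)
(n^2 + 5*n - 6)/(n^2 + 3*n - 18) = (n - 1)/(n - 3)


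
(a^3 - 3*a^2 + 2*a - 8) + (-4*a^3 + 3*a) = -3*a^3 - 3*a^2 + 5*a - 8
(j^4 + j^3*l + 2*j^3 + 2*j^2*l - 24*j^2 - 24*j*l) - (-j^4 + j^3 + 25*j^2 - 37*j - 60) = 2*j^4 + j^3*l + j^3 + 2*j^2*l - 49*j^2 - 24*j*l + 37*j + 60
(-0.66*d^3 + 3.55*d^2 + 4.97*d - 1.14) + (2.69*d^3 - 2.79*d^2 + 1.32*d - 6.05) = 2.03*d^3 + 0.76*d^2 + 6.29*d - 7.19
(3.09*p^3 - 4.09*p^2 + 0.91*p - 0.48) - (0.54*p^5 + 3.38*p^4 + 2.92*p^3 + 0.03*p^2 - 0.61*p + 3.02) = -0.54*p^5 - 3.38*p^4 + 0.17*p^3 - 4.12*p^2 + 1.52*p - 3.5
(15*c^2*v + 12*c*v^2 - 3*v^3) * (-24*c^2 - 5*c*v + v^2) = -360*c^4*v - 363*c^3*v^2 + 27*c^2*v^3 + 27*c*v^4 - 3*v^5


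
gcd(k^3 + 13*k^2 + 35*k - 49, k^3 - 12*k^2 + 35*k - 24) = k - 1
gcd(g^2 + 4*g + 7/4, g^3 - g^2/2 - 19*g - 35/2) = g + 7/2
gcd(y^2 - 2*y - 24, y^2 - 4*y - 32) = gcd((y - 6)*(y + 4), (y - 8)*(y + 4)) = y + 4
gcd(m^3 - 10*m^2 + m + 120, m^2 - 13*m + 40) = m^2 - 13*m + 40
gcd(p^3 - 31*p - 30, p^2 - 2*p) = 1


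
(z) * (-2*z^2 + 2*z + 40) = -2*z^3 + 2*z^2 + 40*z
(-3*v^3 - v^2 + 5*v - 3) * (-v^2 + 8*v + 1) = 3*v^5 - 23*v^4 - 16*v^3 + 42*v^2 - 19*v - 3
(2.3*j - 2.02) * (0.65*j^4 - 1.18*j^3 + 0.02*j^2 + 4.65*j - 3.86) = 1.495*j^5 - 4.027*j^4 + 2.4296*j^3 + 10.6546*j^2 - 18.271*j + 7.7972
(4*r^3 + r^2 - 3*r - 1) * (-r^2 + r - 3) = -4*r^5 + 3*r^4 - 8*r^3 - 5*r^2 + 8*r + 3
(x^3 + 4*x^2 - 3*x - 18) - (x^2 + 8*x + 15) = x^3 + 3*x^2 - 11*x - 33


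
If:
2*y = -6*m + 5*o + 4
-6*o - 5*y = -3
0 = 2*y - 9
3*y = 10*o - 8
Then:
No Solution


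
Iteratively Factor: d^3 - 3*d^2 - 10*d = (d - 5)*(d^2 + 2*d) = d*(d - 5)*(d + 2)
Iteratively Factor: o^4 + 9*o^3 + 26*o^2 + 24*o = (o + 3)*(o^3 + 6*o^2 + 8*o) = (o + 2)*(o + 3)*(o^2 + 4*o) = o*(o + 2)*(o + 3)*(o + 4)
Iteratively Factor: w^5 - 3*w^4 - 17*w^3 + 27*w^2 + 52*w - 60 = (w + 2)*(w^4 - 5*w^3 - 7*w^2 + 41*w - 30) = (w - 1)*(w + 2)*(w^3 - 4*w^2 - 11*w + 30) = (w - 1)*(w + 2)*(w + 3)*(w^2 - 7*w + 10) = (w - 2)*(w - 1)*(w + 2)*(w + 3)*(w - 5)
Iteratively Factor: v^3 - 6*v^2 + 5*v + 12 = (v - 4)*(v^2 - 2*v - 3) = (v - 4)*(v - 3)*(v + 1)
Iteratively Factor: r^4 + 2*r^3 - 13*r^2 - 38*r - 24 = (r - 4)*(r^3 + 6*r^2 + 11*r + 6) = (r - 4)*(r + 2)*(r^2 + 4*r + 3) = (r - 4)*(r + 1)*(r + 2)*(r + 3)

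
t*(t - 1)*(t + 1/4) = t^3 - 3*t^2/4 - t/4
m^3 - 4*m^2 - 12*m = m*(m - 6)*(m + 2)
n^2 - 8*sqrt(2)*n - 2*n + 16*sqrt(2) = (n - 2)*(n - 8*sqrt(2))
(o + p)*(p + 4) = o*p + 4*o + p^2 + 4*p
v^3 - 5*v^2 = v^2*(v - 5)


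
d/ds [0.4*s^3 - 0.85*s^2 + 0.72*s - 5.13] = 1.2*s^2 - 1.7*s + 0.72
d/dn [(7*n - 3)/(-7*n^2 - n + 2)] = (-49*n^2 - 7*n + (7*n - 3)*(14*n + 1) + 14)/(7*n^2 + n - 2)^2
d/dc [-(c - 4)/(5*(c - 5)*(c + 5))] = (c^2 - 8*c + 25)/(5*(c^4 - 50*c^2 + 625))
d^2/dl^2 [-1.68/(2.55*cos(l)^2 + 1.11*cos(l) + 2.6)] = (43.6968*(1 - cos(l)^2)^2 + 14.26572*cos(l)^3 - 20.635272*cos(l)^2 - 33.37992*cos(l) - 25.559856)/(2.55*cos(l)^2 + 1.11*cos(l) + 2.6)^3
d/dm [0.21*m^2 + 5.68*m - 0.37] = 0.42*m + 5.68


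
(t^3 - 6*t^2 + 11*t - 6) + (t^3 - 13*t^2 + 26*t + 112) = 2*t^3 - 19*t^2 + 37*t + 106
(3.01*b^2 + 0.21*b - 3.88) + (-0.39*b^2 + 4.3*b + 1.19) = 2.62*b^2 + 4.51*b - 2.69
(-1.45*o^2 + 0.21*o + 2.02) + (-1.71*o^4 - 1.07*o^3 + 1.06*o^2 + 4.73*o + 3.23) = -1.71*o^4 - 1.07*o^3 - 0.39*o^2 + 4.94*o + 5.25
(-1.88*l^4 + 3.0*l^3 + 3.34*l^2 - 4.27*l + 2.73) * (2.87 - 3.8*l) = 7.144*l^5 - 16.7956*l^4 - 4.082*l^3 + 25.8118*l^2 - 22.6289*l + 7.8351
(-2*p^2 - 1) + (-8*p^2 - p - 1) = -10*p^2 - p - 2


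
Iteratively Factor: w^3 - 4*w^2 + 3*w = (w - 3)*(w^2 - w) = (w - 3)*(w - 1)*(w)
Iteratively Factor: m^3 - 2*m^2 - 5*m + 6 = (m + 2)*(m^2 - 4*m + 3) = (m - 3)*(m + 2)*(m - 1)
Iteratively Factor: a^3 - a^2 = (a)*(a^2 - a) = a*(a - 1)*(a)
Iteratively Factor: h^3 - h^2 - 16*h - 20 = (h + 2)*(h^2 - 3*h - 10) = (h - 5)*(h + 2)*(h + 2)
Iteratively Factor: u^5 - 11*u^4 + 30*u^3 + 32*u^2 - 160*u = (u - 4)*(u^4 - 7*u^3 + 2*u^2 + 40*u) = (u - 4)*(u + 2)*(u^3 - 9*u^2 + 20*u) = (u - 4)^2*(u + 2)*(u^2 - 5*u) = (u - 5)*(u - 4)^2*(u + 2)*(u)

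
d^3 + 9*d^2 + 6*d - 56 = (d - 2)*(d + 4)*(d + 7)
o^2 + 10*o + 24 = (o + 4)*(o + 6)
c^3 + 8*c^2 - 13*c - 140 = (c - 4)*(c + 5)*(c + 7)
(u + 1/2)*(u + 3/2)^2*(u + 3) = u^4 + 13*u^3/2 + 57*u^2/4 + 99*u/8 + 27/8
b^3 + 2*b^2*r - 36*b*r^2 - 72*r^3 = (b - 6*r)*(b + 2*r)*(b + 6*r)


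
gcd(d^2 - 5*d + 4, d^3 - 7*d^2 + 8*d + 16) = d - 4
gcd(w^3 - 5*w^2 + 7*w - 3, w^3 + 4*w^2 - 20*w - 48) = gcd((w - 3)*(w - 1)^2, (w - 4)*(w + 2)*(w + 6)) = 1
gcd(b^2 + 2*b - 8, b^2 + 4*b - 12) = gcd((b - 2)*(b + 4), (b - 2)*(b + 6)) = b - 2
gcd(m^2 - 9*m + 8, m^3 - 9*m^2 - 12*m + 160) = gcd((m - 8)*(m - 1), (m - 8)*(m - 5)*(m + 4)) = m - 8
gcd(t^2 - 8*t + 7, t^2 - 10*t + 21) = t - 7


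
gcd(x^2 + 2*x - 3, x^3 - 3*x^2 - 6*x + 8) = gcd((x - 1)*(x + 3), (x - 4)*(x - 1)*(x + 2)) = x - 1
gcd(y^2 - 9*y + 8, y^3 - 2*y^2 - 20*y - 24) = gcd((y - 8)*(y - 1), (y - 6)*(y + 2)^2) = 1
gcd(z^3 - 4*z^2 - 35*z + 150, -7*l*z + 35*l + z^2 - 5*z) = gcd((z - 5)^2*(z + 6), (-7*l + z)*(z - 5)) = z - 5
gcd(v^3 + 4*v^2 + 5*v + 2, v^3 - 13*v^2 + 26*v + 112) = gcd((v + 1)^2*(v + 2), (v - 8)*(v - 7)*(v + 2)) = v + 2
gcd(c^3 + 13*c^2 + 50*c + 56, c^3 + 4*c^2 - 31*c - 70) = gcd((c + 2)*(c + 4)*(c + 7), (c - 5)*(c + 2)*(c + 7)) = c^2 + 9*c + 14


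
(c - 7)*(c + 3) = c^2 - 4*c - 21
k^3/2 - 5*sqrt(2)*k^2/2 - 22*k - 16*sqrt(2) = (k/2 + sqrt(2))*(k - 8*sqrt(2))*(k + sqrt(2))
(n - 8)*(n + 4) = n^2 - 4*n - 32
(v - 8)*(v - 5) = v^2 - 13*v + 40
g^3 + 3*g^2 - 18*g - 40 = (g - 4)*(g + 2)*(g + 5)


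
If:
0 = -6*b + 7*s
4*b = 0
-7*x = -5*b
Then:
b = 0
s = 0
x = 0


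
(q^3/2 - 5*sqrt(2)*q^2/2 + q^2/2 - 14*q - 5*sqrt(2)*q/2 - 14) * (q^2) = q^5/2 - 5*sqrt(2)*q^4/2 + q^4/2 - 14*q^3 - 5*sqrt(2)*q^3/2 - 14*q^2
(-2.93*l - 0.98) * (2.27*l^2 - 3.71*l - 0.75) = -6.6511*l^3 + 8.6457*l^2 + 5.8333*l + 0.735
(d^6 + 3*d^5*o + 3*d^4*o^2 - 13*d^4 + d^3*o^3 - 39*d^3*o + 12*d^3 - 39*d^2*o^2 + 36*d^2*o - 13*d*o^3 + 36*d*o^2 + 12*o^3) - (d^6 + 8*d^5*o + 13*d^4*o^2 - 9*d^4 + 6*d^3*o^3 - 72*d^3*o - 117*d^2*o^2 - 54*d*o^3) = -5*d^5*o - 10*d^4*o^2 - 4*d^4 - 5*d^3*o^3 + 33*d^3*o + 12*d^3 + 78*d^2*o^2 + 36*d^2*o + 41*d*o^3 + 36*d*o^2 + 12*o^3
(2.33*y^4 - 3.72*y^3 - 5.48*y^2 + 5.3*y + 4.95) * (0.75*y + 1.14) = 1.7475*y^5 - 0.1338*y^4 - 8.3508*y^3 - 2.2722*y^2 + 9.7545*y + 5.643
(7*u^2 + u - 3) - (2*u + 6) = 7*u^2 - u - 9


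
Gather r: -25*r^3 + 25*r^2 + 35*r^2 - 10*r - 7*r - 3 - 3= -25*r^3 + 60*r^2 - 17*r - 6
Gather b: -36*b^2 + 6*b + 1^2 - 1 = -36*b^2 + 6*b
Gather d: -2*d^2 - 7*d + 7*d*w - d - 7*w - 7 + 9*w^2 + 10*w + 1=-2*d^2 + d*(7*w - 8) + 9*w^2 + 3*w - 6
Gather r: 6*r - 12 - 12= 6*r - 24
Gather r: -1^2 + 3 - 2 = 0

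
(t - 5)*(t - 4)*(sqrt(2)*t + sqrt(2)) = sqrt(2)*t^3 - 8*sqrt(2)*t^2 + 11*sqrt(2)*t + 20*sqrt(2)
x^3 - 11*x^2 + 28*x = x*(x - 7)*(x - 4)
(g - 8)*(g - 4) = g^2 - 12*g + 32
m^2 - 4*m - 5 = (m - 5)*(m + 1)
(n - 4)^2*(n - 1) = n^3 - 9*n^2 + 24*n - 16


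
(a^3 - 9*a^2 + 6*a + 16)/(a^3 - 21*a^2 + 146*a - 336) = (a^2 - a - 2)/(a^2 - 13*a + 42)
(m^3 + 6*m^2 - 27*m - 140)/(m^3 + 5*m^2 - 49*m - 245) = (m^2 - m - 20)/(m^2 - 2*m - 35)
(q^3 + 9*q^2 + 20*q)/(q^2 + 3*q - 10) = q*(q + 4)/(q - 2)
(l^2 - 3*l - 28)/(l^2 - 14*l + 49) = (l + 4)/(l - 7)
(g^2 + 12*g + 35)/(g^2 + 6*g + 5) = (g + 7)/(g + 1)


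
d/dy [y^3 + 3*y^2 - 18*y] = 3*y^2 + 6*y - 18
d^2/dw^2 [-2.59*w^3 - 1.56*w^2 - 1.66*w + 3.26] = -15.54*w - 3.12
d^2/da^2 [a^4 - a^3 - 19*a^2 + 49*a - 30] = 12*a^2 - 6*a - 38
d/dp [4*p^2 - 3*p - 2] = 8*p - 3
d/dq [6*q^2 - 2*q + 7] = 12*q - 2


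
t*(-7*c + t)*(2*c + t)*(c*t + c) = -14*c^3*t^2 - 14*c^3*t - 5*c^2*t^3 - 5*c^2*t^2 + c*t^4 + c*t^3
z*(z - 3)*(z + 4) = z^3 + z^2 - 12*z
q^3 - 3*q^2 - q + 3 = (q - 3)*(q - 1)*(q + 1)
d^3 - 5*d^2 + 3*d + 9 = (d - 3)^2*(d + 1)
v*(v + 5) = v^2 + 5*v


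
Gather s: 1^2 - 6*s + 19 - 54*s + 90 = 110 - 60*s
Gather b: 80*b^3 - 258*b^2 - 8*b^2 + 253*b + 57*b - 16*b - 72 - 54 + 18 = 80*b^3 - 266*b^2 + 294*b - 108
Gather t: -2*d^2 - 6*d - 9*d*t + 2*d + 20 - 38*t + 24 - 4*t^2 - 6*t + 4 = -2*d^2 - 4*d - 4*t^2 + t*(-9*d - 44) + 48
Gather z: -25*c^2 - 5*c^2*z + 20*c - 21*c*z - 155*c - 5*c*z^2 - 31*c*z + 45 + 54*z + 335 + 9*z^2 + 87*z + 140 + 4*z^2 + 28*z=-25*c^2 - 135*c + z^2*(13 - 5*c) + z*(-5*c^2 - 52*c + 169) + 520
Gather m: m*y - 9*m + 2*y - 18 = m*(y - 9) + 2*y - 18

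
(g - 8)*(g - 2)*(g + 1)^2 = g^4 - 8*g^3 - 3*g^2 + 22*g + 16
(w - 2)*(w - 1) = w^2 - 3*w + 2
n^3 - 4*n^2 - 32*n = n*(n - 8)*(n + 4)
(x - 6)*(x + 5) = x^2 - x - 30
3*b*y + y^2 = y*(3*b + y)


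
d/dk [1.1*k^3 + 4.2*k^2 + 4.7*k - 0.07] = 3.3*k^2 + 8.4*k + 4.7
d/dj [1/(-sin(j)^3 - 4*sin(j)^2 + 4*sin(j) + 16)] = (3*sin(j)^2 + 8*sin(j) - 4)*cos(j)/(sin(j)^3 + 4*sin(j)^2 - 4*sin(j) - 16)^2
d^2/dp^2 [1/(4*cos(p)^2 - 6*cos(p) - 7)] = 2*(32*sin(p)^4 - 90*sin(p)^2 + 24*cos(p) - 9*cos(3*p) - 6)/(4*sin(p)^2 + 6*cos(p) + 3)^3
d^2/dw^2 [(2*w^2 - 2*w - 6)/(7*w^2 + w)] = 4*(-56*w^3 - 441*w^2 - 63*w - 3)/(w^3*(343*w^3 + 147*w^2 + 21*w + 1))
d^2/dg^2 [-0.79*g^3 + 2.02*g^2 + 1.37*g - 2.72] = 4.04 - 4.74*g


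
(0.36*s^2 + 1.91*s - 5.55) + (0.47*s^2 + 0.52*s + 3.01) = 0.83*s^2 + 2.43*s - 2.54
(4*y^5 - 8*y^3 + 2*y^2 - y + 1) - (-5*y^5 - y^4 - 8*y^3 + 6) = 9*y^5 + y^4 + 2*y^2 - y - 5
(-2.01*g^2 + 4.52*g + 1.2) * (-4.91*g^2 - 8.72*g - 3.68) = 9.8691*g^4 - 4.666*g^3 - 37.9096*g^2 - 27.0976*g - 4.416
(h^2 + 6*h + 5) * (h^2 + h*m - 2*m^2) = h^4 + h^3*m + 6*h^3 - 2*h^2*m^2 + 6*h^2*m + 5*h^2 - 12*h*m^2 + 5*h*m - 10*m^2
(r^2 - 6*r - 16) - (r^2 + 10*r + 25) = -16*r - 41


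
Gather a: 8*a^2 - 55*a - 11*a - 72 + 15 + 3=8*a^2 - 66*a - 54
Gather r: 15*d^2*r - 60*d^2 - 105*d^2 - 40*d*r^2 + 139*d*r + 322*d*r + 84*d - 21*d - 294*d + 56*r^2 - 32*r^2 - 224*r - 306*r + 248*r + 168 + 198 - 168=-165*d^2 - 231*d + r^2*(24 - 40*d) + r*(15*d^2 + 461*d - 282) + 198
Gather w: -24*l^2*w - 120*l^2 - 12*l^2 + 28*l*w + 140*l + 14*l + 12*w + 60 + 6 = -132*l^2 + 154*l + w*(-24*l^2 + 28*l + 12) + 66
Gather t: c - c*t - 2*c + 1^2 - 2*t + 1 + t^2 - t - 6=-c + t^2 + t*(-c - 3) - 4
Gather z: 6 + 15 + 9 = 30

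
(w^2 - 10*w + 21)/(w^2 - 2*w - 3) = (w - 7)/(w + 1)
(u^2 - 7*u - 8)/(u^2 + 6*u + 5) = (u - 8)/(u + 5)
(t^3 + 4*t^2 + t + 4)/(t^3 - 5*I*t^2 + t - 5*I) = (t + 4)/(t - 5*I)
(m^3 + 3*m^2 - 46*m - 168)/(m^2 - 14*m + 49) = (m^2 + 10*m + 24)/(m - 7)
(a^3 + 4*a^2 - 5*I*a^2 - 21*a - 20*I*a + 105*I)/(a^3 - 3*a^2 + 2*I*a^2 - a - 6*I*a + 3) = (a^2 + a*(7 - 5*I) - 35*I)/(a^2 + 2*I*a - 1)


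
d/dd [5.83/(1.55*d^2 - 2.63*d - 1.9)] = (15.3329 - 18.073*d)/(-1.55*d^2 + 2.63*d + 1.9)^2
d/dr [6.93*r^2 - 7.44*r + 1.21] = 13.86*r - 7.44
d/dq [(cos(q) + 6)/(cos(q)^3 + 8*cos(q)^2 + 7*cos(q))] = 2*(cos(q)^3 + 13*cos(q)^2 + 48*cos(q) + 21)*sin(q)/((cos(q) + 1)^2*(cos(q) + 7)^2*cos(q)^2)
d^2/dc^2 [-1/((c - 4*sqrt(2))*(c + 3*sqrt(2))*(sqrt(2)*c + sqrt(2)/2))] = 2*sqrt(2)*(-4*(c - 4*sqrt(2))^2*(c + 3*sqrt(2))^2 - 2*(c - 4*sqrt(2))^2*(c + 3*sqrt(2))*(2*c + 1) - (c - 4*sqrt(2))^2*(2*c + 1)^2 - 2*(c - 4*sqrt(2))*(c + 3*sqrt(2))^2*(2*c + 1) - (c - 4*sqrt(2))*(c + 3*sqrt(2))*(2*c + 1)^2 - (c + 3*sqrt(2))^2*(2*c + 1)^2)/((c - 4*sqrt(2))^3*(c + 3*sqrt(2))^3*(2*c + 1)^3)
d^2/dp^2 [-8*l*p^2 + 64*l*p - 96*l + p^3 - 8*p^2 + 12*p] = -16*l + 6*p - 16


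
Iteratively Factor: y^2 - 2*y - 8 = (y + 2)*(y - 4)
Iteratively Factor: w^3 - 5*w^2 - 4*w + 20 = (w - 5)*(w^2 - 4) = (w - 5)*(w - 2)*(w + 2)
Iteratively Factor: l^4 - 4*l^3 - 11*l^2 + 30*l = (l - 5)*(l^3 + l^2 - 6*l) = (l - 5)*(l + 3)*(l^2 - 2*l) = l*(l - 5)*(l + 3)*(l - 2)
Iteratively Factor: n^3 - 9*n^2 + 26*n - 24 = (n - 2)*(n^2 - 7*n + 12) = (n - 3)*(n - 2)*(n - 4)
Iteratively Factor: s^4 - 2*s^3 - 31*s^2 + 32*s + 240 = (s - 5)*(s^3 + 3*s^2 - 16*s - 48) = (s - 5)*(s + 4)*(s^2 - s - 12) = (s - 5)*(s - 4)*(s + 4)*(s + 3)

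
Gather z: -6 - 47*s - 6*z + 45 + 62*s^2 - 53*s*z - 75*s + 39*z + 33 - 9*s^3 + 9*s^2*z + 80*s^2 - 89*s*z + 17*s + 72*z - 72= -9*s^3 + 142*s^2 - 105*s + z*(9*s^2 - 142*s + 105)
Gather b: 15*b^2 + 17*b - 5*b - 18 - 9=15*b^2 + 12*b - 27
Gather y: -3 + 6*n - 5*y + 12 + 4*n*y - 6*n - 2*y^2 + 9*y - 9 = -2*y^2 + y*(4*n + 4)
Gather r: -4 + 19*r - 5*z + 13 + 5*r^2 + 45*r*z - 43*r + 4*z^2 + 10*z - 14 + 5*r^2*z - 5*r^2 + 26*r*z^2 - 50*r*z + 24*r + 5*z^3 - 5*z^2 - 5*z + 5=5*r^2*z + r*(26*z^2 - 5*z) + 5*z^3 - z^2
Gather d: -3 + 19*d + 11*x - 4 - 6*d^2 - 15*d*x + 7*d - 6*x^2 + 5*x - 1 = -6*d^2 + d*(26 - 15*x) - 6*x^2 + 16*x - 8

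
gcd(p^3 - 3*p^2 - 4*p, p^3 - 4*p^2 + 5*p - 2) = 1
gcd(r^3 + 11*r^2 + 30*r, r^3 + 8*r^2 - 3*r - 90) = r^2 + 11*r + 30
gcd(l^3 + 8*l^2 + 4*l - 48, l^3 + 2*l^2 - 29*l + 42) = l - 2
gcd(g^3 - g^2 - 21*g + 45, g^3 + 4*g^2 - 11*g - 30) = g^2 + 2*g - 15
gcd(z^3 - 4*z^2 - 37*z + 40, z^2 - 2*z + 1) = z - 1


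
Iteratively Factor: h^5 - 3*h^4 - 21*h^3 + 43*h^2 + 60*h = (h + 1)*(h^4 - 4*h^3 - 17*h^2 + 60*h) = h*(h + 1)*(h^3 - 4*h^2 - 17*h + 60) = h*(h - 3)*(h + 1)*(h^2 - h - 20) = h*(h - 5)*(h - 3)*(h + 1)*(h + 4)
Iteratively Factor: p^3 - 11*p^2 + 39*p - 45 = (p - 3)*(p^2 - 8*p + 15) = (p - 3)^2*(p - 5)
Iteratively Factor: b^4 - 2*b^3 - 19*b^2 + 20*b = (b)*(b^3 - 2*b^2 - 19*b + 20) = b*(b - 5)*(b^2 + 3*b - 4) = b*(b - 5)*(b + 4)*(b - 1)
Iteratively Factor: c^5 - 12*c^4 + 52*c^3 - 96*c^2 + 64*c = (c)*(c^4 - 12*c^3 + 52*c^2 - 96*c + 64) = c*(c - 4)*(c^3 - 8*c^2 + 20*c - 16) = c*(c - 4)*(c - 2)*(c^2 - 6*c + 8) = c*(c - 4)*(c - 2)^2*(c - 4)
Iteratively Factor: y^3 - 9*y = (y - 3)*(y^2 + 3*y) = (y - 3)*(y + 3)*(y)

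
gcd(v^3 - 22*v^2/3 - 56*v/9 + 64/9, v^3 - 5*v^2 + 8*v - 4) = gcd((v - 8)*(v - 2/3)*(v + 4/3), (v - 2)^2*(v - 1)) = 1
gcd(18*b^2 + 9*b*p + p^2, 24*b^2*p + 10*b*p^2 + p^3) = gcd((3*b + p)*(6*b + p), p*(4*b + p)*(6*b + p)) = 6*b + p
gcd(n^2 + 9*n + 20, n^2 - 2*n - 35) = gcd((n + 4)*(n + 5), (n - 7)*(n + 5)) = n + 5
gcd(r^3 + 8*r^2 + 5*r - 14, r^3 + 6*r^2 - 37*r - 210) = r + 7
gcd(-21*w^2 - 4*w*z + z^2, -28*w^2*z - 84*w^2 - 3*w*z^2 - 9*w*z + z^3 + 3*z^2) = -7*w + z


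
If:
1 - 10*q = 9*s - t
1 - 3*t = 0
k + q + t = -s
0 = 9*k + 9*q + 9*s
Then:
No Solution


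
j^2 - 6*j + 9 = (j - 3)^2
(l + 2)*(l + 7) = l^2 + 9*l + 14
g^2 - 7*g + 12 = (g - 4)*(g - 3)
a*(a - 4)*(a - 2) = a^3 - 6*a^2 + 8*a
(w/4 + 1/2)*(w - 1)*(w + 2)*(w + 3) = w^4/4 + 3*w^3/2 + 9*w^2/4 - w - 3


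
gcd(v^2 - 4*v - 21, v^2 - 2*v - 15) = v + 3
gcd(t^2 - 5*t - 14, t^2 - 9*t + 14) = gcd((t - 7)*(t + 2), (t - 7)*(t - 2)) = t - 7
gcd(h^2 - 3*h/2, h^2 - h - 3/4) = h - 3/2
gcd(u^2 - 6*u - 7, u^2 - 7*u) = u - 7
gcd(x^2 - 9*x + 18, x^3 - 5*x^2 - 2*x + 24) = x - 3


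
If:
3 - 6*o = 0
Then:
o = 1/2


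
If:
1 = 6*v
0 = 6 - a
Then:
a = 6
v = 1/6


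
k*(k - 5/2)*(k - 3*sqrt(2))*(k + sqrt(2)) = k^4 - 2*sqrt(2)*k^3 - 5*k^3/2 - 6*k^2 + 5*sqrt(2)*k^2 + 15*k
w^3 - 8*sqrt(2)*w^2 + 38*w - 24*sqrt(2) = (w - 4*sqrt(2))*(w - 3*sqrt(2))*(w - sqrt(2))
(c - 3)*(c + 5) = c^2 + 2*c - 15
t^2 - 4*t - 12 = (t - 6)*(t + 2)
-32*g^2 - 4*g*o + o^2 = (-8*g + o)*(4*g + o)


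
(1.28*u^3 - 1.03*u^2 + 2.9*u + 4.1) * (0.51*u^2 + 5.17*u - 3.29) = 0.6528*u^5 + 6.0923*u^4 - 8.0573*u^3 + 20.4727*u^2 + 11.656*u - 13.489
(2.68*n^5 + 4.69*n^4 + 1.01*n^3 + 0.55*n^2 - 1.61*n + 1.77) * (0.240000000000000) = 0.6432*n^5 + 1.1256*n^4 + 0.2424*n^3 + 0.132*n^2 - 0.3864*n + 0.4248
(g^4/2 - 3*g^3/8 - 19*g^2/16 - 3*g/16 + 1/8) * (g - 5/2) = g^5/2 - 13*g^4/8 - g^3/4 + 89*g^2/32 + 19*g/32 - 5/16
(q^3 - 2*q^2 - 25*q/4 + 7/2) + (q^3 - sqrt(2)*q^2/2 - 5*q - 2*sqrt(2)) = 2*q^3 - 2*q^2 - sqrt(2)*q^2/2 - 45*q/4 - 2*sqrt(2) + 7/2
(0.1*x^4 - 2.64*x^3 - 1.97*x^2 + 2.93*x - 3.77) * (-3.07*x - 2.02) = -0.307*x^5 + 7.9028*x^4 + 11.3807*x^3 - 5.0157*x^2 + 5.6553*x + 7.6154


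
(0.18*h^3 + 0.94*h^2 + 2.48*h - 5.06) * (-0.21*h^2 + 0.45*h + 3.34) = -0.0378*h^5 - 0.1164*h^4 + 0.5034*h^3 + 5.3182*h^2 + 6.0062*h - 16.9004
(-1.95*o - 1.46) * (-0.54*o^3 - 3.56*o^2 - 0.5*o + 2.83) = 1.053*o^4 + 7.7304*o^3 + 6.1726*o^2 - 4.7885*o - 4.1318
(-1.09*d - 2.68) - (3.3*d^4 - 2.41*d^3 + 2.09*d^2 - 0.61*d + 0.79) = -3.3*d^4 + 2.41*d^3 - 2.09*d^2 - 0.48*d - 3.47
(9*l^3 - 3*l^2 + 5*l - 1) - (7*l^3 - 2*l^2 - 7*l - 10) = 2*l^3 - l^2 + 12*l + 9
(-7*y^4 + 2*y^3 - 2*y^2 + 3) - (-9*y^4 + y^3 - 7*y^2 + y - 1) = 2*y^4 + y^3 + 5*y^2 - y + 4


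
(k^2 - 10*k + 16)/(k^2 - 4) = (k - 8)/(k + 2)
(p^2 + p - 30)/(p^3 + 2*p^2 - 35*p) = (p + 6)/(p*(p + 7))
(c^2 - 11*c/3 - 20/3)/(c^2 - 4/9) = 3*(3*c^2 - 11*c - 20)/(9*c^2 - 4)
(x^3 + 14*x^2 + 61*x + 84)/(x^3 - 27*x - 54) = (x^2 + 11*x + 28)/(x^2 - 3*x - 18)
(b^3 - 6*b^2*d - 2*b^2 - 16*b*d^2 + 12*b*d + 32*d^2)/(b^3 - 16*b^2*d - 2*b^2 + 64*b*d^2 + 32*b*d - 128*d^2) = (b + 2*d)/(b - 8*d)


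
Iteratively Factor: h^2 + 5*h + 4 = (h + 1)*(h + 4)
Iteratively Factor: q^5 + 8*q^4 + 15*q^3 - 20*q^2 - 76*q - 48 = (q + 3)*(q^4 + 5*q^3 - 20*q - 16) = (q + 2)*(q + 3)*(q^3 + 3*q^2 - 6*q - 8) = (q - 2)*(q + 2)*(q + 3)*(q^2 + 5*q + 4) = (q - 2)*(q + 2)*(q + 3)*(q + 4)*(q + 1)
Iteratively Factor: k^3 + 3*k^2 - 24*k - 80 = (k - 5)*(k^2 + 8*k + 16) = (k - 5)*(k + 4)*(k + 4)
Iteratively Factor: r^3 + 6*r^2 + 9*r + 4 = (r + 4)*(r^2 + 2*r + 1) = (r + 1)*(r + 4)*(r + 1)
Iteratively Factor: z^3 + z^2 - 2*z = (z - 1)*(z^2 + 2*z) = (z - 1)*(z + 2)*(z)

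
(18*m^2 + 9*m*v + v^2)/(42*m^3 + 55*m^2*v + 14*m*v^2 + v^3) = (3*m + v)/(7*m^2 + 8*m*v + v^2)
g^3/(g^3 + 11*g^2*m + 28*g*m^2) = g^2/(g^2 + 11*g*m + 28*m^2)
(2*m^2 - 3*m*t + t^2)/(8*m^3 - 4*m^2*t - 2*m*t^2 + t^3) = (-m + t)/(-4*m^2 + t^2)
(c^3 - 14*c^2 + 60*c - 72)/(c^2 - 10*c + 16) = (c^2 - 12*c + 36)/(c - 8)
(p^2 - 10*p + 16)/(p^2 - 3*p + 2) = (p - 8)/(p - 1)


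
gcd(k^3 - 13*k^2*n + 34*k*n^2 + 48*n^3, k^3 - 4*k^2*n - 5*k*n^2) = k + n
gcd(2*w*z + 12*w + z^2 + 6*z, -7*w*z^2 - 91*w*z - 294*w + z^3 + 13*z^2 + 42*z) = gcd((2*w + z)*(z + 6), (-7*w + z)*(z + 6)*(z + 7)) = z + 6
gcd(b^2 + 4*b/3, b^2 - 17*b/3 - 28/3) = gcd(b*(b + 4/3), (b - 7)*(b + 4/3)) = b + 4/3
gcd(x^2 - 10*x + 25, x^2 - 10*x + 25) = x^2 - 10*x + 25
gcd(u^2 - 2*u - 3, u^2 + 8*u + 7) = u + 1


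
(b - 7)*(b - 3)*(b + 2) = b^3 - 8*b^2 + b + 42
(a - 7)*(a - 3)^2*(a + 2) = a^4 - 11*a^3 + 25*a^2 + 39*a - 126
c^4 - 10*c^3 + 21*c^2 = c^2*(c - 7)*(c - 3)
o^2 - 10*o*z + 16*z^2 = (o - 8*z)*(o - 2*z)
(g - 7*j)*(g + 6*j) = g^2 - g*j - 42*j^2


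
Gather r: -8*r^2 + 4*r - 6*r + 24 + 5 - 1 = -8*r^2 - 2*r + 28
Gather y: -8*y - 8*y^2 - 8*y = -8*y^2 - 16*y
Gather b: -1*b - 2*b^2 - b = -2*b^2 - 2*b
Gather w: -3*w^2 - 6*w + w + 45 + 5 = -3*w^2 - 5*w + 50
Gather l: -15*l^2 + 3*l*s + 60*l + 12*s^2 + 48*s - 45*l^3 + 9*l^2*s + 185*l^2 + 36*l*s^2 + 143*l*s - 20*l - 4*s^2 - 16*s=-45*l^3 + l^2*(9*s + 170) + l*(36*s^2 + 146*s + 40) + 8*s^2 + 32*s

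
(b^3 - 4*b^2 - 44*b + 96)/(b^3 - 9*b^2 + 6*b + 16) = (b + 6)/(b + 1)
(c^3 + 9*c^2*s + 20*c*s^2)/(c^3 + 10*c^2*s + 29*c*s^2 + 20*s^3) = c/(c + s)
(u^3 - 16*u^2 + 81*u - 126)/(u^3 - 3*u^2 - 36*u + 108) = (u - 7)/(u + 6)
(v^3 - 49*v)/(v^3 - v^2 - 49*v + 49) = v/(v - 1)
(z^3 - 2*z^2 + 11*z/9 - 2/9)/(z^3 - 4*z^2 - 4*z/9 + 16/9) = (3*z^2 - 4*z + 1)/(3*z^2 - 10*z - 8)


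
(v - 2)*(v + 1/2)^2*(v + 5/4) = v^4 + v^3/4 - 3*v^2 - 43*v/16 - 5/8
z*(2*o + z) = 2*o*z + z^2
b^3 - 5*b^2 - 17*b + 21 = (b - 7)*(b - 1)*(b + 3)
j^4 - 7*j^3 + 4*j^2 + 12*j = j*(j - 6)*(j - 2)*(j + 1)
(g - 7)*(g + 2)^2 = g^3 - 3*g^2 - 24*g - 28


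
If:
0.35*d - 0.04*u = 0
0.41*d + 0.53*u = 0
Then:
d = 0.00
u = 0.00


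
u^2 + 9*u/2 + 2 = (u + 1/2)*(u + 4)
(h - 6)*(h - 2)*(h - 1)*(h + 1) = h^4 - 8*h^3 + 11*h^2 + 8*h - 12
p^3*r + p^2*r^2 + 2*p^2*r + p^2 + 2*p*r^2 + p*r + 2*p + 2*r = (p + 2)*(p + r)*(p*r + 1)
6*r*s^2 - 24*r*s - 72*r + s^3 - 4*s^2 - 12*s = (6*r + s)*(s - 6)*(s + 2)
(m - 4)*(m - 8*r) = m^2 - 8*m*r - 4*m + 32*r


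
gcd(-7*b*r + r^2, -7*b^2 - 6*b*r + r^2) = -7*b + r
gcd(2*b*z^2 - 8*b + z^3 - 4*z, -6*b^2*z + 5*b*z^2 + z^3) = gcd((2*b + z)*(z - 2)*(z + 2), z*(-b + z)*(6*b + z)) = 1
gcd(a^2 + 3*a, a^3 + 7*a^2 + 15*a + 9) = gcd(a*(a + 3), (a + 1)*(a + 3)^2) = a + 3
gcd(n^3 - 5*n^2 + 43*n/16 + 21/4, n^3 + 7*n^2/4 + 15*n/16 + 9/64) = n + 3/4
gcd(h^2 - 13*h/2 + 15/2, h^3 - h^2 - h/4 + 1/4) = 1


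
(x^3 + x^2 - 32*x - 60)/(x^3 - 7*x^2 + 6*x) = (x^2 + 7*x + 10)/(x*(x - 1))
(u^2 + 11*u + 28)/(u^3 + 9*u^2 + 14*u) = (u + 4)/(u*(u + 2))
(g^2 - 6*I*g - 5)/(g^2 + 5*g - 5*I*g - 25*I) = (g - I)/(g + 5)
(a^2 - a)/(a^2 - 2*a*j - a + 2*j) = a/(a - 2*j)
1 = 1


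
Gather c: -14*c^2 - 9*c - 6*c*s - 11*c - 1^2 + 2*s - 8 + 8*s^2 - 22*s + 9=-14*c^2 + c*(-6*s - 20) + 8*s^2 - 20*s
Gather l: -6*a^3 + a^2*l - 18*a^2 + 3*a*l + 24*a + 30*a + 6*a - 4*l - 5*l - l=-6*a^3 - 18*a^2 + 60*a + l*(a^2 + 3*a - 10)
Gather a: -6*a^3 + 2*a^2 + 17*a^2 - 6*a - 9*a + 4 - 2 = -6*a^3 + 19*a^2 - 15*a + 2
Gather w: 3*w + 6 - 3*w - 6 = 0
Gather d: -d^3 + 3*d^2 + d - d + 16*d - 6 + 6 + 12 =-d^3 + 3*d^2 + 16*d + 12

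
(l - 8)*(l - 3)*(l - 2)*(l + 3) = l^4 - 10*l^3 + 7*l^2 + 90*l - 144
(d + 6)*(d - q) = d^2 - d*q + 6*d - 6*q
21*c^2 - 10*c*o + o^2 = (-7*c + o)*(-3*c + o)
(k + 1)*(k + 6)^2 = k^3 + 13*k^2 + 48*k + 36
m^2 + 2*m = m*(m + 2)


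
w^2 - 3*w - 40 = (w - 8)*(w + 5)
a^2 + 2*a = a*(a + 2)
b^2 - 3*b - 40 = (b - 8)*(b + 5)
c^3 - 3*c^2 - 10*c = c*(c - 5)*(c + 2)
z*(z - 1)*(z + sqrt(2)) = z^3 - z^2 + sqrt(2)*z^2 - sqrt(2)*z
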